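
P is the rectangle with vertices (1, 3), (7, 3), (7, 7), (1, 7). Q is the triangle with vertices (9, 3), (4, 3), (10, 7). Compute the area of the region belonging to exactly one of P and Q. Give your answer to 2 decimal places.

|P| = 24, |Q| = 10, |P∩Q| = 3.
|P △ Q| = |P| + |Q| − 2·|P∩Q| = 24 + 10 − 6 = 28.00.

28.00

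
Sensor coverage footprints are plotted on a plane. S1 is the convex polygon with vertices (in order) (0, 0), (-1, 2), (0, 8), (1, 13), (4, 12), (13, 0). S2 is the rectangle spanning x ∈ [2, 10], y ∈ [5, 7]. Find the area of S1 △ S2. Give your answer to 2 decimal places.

96.00

|S1| = 106, |S2| = 16, |S1∩S2| = 13.
|S1 △ S2| = |S1| + |S2| − 2·|S1∩S2| = 106 + 16 − 26 = 96.00.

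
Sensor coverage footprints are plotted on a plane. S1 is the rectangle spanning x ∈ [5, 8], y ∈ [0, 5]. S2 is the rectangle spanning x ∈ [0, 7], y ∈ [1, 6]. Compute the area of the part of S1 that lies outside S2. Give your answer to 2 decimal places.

|S1∩S2|: x∈[5,7], y∈[1,5] → 2·4 = 8.
|S1| = 15.
|S1 ∖ S2| = |S1| − |S1∩S2| = 15 − 8 = 7.00.

7.00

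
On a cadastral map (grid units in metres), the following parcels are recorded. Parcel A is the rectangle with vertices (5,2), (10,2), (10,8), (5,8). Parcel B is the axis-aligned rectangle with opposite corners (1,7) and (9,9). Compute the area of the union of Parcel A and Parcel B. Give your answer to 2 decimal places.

By inclusion–exclusion:
Individual areas: |Parcel A| = 30, |Parcel B| = 16.
|Parcel A∩Parcel B|: x∈[5,9], y∈[7,8] → 4·1 = 4.
|Parcel A ∪ Parcel B| = 46 − 4 = 42.00.

42.00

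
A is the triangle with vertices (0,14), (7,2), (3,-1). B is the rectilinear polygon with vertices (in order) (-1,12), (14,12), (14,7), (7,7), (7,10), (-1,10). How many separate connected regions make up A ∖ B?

2

A ∖ B splits into 2 disjoint pieces (area 0.7667, area 31.4333).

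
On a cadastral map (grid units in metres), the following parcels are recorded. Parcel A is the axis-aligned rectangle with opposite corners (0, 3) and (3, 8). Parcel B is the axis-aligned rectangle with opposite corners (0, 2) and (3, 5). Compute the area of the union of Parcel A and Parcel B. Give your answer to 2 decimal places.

By inclusion–exclusion:
Individual areas: |Parcel A| = 15, |Parcel B| = 9.
|Parcel A∩Parcel B|: x∈[0,3], y∈[3,5] → 3·2 = 6.
|Parcel A ∪ Parcel B| = 24 − 6 = 18.00.

18.00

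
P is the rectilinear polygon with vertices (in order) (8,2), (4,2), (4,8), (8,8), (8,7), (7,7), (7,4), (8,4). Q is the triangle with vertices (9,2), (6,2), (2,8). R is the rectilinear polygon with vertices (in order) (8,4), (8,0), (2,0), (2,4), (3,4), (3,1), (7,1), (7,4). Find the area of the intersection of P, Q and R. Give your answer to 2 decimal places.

The intersection is the polygon with vertices (8,2.857), (8,2), (7,2), (7,3.714).
By the shoelace formula its area is 1.29.

1.29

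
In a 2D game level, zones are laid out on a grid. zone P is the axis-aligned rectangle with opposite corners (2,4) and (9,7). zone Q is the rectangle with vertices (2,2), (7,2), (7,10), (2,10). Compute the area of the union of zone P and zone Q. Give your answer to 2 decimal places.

46.00

By inclusion–exclusion:
Individual areas: |zone P| = 21, |zone Q| = 40.
|zone P∩zone Q|: x∈[2,7], y∈[4,7] → 5·3 = 15.
|zone P ∪ zone Q| = 61 − 15 = 46.00.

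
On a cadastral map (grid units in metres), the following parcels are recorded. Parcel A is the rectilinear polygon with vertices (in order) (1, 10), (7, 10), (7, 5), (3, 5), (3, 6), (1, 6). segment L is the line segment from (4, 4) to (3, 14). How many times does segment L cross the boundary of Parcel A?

The segment meets the boundary at (3.4,10), (3.9,5).

2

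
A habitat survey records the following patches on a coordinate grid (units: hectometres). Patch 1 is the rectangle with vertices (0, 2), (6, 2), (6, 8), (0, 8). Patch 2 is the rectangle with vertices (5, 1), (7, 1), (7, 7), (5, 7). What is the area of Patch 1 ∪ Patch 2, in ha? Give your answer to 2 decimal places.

43.00

By inclusion–exclusion:
Individual areas: |Patch 1| = 36, |Patch 2| = 12.
|Patch 1∩Patch 2|: x∈[5,6], y∈[2,7] → 1·5 = 5.
|Patch 1 ∪ Patch 2| = 48 − 5 = 43.00.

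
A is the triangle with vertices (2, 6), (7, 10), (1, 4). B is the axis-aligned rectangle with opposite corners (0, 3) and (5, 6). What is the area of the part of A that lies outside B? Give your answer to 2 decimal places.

|A| = 3, |A∩B| = 1.
|A ∖ B| = |A| − |A∩B| = 3 − 1 = 2.00.

2.00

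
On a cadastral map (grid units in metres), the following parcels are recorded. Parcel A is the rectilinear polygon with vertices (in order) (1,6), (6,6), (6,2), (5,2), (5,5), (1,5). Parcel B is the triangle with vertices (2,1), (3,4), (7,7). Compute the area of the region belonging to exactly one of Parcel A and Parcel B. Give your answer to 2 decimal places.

|Parcel A| = 8, |Parcel B| = 4.5, |Parcel A∩Parcel B| = 0.8.
|Parcel A △ Parcel B| = |Parcel A| + |Parcel B| − 2·|Parcel A∩Parcel B| = 8 + 4.5 − 1.6 = 10.90.

10.90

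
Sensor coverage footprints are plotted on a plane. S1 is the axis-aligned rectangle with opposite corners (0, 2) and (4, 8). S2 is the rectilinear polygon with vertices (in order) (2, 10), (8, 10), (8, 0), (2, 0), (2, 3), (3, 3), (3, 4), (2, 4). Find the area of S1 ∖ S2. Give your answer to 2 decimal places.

13.00

|S1| = 24, |S1∩S2| = 11.
|S1 ∖ S2| = |S1| − |S1∩S2| = 24 − 11 = 13.00.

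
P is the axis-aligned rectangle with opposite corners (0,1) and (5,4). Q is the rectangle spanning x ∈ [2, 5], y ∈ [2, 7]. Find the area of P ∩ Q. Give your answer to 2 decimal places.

6.00

|P∩Q|: x∈[2,5], y∈[2,4] → 3·2 = 6.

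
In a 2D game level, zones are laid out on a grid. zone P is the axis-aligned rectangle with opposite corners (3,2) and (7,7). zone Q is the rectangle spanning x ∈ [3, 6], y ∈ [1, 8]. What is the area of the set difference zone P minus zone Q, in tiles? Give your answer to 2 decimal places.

|zone P∩zone Q|: x∈[3,6], y∈[2,7] → 3·5 = 15.
|zone P| = 20.
|zone P ∖ zone Q| = |zone P| − |zone P∩zone Q| = 20 − 15 = 5.00.

5.00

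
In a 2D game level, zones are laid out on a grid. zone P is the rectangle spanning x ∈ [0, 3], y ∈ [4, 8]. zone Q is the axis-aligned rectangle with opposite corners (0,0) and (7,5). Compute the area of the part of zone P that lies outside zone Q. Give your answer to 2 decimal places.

9.00

|zone P∩zone Q|: x∈[0,3], y∈[4,5] → 3·1 = 3.
|zone P| = 12.
|zone P ∖ zone Q| = |zone P| − |zone P∩zone Q| = 12 − 3 = 9.00.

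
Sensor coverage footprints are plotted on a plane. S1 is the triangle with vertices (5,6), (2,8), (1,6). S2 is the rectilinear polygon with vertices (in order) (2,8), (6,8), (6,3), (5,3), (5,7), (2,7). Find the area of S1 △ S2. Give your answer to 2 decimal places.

10.50

|S1| = 4, |S2| = 8, |S1∩S2| = 0.75.
|S1 △ S2| = |S1| + |S2| − 2·|S1∩S2| = 4 + 8 − 1.5 = 10.50.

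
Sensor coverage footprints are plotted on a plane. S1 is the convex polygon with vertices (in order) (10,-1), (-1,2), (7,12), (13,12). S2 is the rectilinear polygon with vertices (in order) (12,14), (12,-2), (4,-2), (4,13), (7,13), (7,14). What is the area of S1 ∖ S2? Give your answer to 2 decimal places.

21.20

|S1| = 106, |S1∩S2| = 84.7992.
|S1 ∖ S2| = |S1| − |S1∩S2| = 106 − 84.7992 = 21.20.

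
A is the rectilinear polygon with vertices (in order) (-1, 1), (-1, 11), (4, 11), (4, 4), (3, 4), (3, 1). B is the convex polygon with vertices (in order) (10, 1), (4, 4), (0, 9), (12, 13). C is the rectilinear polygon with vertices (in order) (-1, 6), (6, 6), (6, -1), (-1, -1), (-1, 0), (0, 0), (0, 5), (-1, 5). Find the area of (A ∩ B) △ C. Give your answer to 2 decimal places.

53.47

|A ∩ B| = 12.6667.
|(A ∩ B) ∩ C| = 1.6.
|(A ∩ B) △ C| = 12.6667 + 44 − 3.2 = 53.47.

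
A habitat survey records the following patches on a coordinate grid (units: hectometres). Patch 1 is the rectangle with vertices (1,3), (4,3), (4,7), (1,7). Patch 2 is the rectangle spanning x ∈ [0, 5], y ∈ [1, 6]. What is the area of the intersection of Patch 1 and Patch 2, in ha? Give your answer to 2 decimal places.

9.00

|Patch 1∩Patch 2|: x∈[1,4], y∈[3,6] → 3·3 = 9.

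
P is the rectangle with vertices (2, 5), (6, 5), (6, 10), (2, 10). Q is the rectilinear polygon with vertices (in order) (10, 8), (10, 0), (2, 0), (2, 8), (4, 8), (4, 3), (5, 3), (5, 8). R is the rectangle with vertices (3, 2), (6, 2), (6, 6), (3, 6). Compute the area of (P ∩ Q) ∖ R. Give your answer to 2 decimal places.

|P ∩ Q| = 9.
|(P ∩ Q) ∩ R| = 2.
|(P ∩ Q) ∖ R| = 9 − 2 = 7.00.

7.00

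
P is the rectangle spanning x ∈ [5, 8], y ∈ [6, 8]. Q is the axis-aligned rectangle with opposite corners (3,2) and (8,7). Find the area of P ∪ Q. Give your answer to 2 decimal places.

By inclusion–exclusion:
Individual areas: |P| = 6, |Q| = 25.
|P∩Q|: x∈[5,8], y∈[6,7] → 3·1 = 3.
|P ∪ Q| = 31 − 3 = 28.00.

28.00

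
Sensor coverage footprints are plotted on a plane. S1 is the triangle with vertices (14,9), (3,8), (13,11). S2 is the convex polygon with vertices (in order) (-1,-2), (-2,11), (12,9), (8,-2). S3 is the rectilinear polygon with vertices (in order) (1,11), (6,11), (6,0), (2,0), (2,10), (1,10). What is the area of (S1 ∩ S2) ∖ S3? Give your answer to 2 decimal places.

4.26

|S1 ∩ S2| = 5.1991.
|(S1 ∩ S2) ∩ S3| = 0.9409.
|(S1 ∩ S2) ∖ S3| = 5.1991 − 0.9409 = 4.26.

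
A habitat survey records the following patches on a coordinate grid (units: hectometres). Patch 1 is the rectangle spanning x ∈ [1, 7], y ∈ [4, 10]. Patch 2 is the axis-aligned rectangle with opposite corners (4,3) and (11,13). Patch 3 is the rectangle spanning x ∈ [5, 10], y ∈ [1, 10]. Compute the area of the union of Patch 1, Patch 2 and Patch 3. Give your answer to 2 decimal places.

By inclusion–exclusion:
Individual areas: |Patch 1| = 36, |Patch 2| = 70, |Patch 3| = 45.
|Patch 1∩Patch 2|: x∈[4,7], y∈[4,10] → 3·6 = 18.
|Patch 1∩Patch 3|: x∈[5,7], y∈[4,10] → 2·6 = 12.
|Patch 2∩Patch 3|: x∈[5,10], y∈[3,10] → 5·7 = 35.
|Patch 1∩Patch 2∩Patch 3| = 12.
|Patch 1 ∪ Patch 2 ∪ Patch 3| = 151 − 65 + 12 = 98.00.

98.00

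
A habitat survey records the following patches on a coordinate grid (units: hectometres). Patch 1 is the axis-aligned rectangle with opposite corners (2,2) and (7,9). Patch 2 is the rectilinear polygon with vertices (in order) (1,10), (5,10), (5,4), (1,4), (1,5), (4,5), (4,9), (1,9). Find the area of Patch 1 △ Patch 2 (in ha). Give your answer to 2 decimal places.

33.00

|Patch 1| = 35, |Patch 2| = 12, |Patch 1∩Patch 2| = 7.
|Patch 1 △ Patch 2| = |Patch 1| + |Patch 2| − 2·|Patch 1∩Patch 2| = 35 + 12 − 14 = 33.00.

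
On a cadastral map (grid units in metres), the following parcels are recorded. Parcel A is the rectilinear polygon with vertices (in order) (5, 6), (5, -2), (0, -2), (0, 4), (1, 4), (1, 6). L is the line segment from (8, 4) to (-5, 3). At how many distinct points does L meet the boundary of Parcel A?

2

The segment meets the boundary at (0,3.385), (5,3.769).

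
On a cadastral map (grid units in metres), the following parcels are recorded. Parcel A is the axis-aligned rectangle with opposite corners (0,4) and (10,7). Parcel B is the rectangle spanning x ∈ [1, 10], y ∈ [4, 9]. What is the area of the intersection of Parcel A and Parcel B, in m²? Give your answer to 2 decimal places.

27.00

|Parcel A∩Parcel B|: x∈[1,10], y∈[4,7] → 9·3 = 27.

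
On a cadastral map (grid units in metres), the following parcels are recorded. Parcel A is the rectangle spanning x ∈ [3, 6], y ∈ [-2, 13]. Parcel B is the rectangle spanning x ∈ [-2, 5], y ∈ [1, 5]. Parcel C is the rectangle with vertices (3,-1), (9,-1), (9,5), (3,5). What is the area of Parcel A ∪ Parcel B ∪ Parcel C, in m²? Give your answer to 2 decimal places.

By inclusion–exclusion:
Individual areas: |Parcel A| = 45, |Parcel B| = 28, |Parcel C| = 36.
|Parcel A∩Parcel B|: x∈[3,5], y∈[1,5] → 2·4 = 8.
|Parcel A∩Parcel C|: x∈[3,6], y∈[-1,5] → 3·6 = 18.
|Parcel B∩Parcel C|: x∈[3,5], y∈[1,5] → 2·4 = 8.
|Parcel A∩Parcel B∩Parcel C| = 8.
|Parcel A ∪ Parcel B ∪ Parcel C| = 109 − 34 + 8 = 83.00.

83.00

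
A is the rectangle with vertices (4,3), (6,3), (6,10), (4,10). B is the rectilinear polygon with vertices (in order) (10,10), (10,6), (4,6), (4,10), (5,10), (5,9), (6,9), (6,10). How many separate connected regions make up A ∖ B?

A ∖ B splits into 2 disjoint pieces (area 6, area 1).

2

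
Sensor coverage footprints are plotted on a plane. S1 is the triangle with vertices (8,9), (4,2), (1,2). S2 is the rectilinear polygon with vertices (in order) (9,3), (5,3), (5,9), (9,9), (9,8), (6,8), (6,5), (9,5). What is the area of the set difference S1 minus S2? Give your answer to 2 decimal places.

8.41

|S1| = 10.5, |S1∩S2| = 2.0893.
|S1 ∖ S2| = |S1| − |S1∩S2| = 10.5 − 2.0893 = 8.41.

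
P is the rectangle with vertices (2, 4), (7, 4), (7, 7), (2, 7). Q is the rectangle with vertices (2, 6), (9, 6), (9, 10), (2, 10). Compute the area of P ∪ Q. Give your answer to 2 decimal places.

38.00

By inclusion–exclusion:
Individual areas: |P| = 15, |Q| = 28.
|P∩Q|: x∈[2,7], y∈[6,7] → 5·1 = 5.
|P ∪ Q| = 43 − 5 = 38.00.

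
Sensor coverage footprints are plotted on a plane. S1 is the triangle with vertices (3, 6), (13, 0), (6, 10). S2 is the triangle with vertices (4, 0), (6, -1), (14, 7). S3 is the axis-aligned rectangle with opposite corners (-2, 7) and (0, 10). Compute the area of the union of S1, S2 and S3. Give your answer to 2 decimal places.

By inclusion–exclusion:
Individual areas: |S1| = 29, |S2| = 12, |S3| = 6.
|S1∩S2| = 2.104.
|S1∩S3| = 0.
|S2∩S3| = 0.
|S1∩S2∩S3| = 0.
|S1 ∪ S2 ∪ S3| = 47 − 2.104 + 0 = 44.90.

44.90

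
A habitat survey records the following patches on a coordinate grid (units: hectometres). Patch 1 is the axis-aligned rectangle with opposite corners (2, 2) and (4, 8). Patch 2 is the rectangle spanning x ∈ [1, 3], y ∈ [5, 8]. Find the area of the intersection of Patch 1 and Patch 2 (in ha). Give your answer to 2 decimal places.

3.00

|Patch 1∩Patch 2|: x∈[2,3], y∈[5,8] → 1·3 = 3.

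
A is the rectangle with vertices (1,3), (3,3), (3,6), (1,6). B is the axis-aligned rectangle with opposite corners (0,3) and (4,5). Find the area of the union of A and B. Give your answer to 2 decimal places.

10.00

By inclusion–exclusion:
Individual areas: |A| = 6, |B| = 8.
|A∩B|: x∈[1,3], y∈[3,5] → 2·2 = 4.
|A ∪ B| = 14 − 4 = 10.00.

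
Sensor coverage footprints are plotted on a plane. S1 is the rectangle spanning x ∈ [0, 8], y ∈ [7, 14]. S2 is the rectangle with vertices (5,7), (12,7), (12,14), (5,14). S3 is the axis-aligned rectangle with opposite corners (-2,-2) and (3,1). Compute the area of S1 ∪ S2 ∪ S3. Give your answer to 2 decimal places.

99.00

By inclusion–exclusion:
Individual areas: |S1| = 56, |S2| = 49, |S3| = 15.
|S1∩S2|: x∈[5,8], y∈[7,14] → 3·7 = 21.
|S1∩S3| = 0 (no overlap).
|S2∩S3| = 0 (no overlap).
|S1∩S2∩S3| = 0.
|S1 ∪ S2 ∪ S3| = 120 − 21 + 0 = 99.00.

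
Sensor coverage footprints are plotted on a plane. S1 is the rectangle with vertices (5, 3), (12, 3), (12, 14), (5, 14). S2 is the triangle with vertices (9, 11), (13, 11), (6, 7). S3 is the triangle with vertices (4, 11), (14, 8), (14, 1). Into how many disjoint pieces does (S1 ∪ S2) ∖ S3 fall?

2

(S1 ∪ S2) ∖ S3 splits into 2 disjoint pieces (area 24.5, area 30.7357).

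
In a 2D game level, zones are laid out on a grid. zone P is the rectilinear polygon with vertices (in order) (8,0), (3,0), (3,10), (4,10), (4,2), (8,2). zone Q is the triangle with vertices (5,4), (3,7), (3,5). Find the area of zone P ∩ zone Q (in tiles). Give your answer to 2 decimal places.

The intersection is the polygon with vertices (3,7), (4,5.5), (4,4.5), (3,5).
By the shoelace formula its area is 1.50.

1.50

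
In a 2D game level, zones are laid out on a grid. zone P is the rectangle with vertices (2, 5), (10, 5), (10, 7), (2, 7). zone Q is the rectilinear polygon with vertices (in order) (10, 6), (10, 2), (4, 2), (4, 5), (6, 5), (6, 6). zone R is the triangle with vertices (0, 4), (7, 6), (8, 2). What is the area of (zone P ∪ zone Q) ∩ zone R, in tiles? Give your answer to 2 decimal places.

10.75

The region (zone P ∪ zone Q) ∩ zone R is the polygon with vertices (4,5), (3.5,5), (7,6), (8,2), (4,3).
By the shoelace formula its area is 10.75.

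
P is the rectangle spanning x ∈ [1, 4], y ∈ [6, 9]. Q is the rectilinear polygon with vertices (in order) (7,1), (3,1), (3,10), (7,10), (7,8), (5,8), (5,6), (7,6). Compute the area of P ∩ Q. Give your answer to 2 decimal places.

3.00

The intersection is the polygon with vertices (4,9), (4,6), (3,6), (3,9).
By the shoelace formula its area is 3.00.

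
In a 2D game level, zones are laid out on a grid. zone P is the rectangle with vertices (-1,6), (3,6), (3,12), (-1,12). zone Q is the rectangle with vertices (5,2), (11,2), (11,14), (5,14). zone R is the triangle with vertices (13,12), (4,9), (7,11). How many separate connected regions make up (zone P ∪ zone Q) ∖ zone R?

3

(zone P ∪ zone Q) ∖ zone R splits into 3 disjoint pieces (area 24, area 50, area 18).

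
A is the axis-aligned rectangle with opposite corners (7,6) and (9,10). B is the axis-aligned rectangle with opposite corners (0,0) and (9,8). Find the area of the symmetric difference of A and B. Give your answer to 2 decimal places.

|A∩B|: x∈[7,9], y∈[6,8] → 2·2 = 4.
|A △ B| = |A| + |B| − 2·|A∩B| = 8 + 72 − 8 = 72.00.

72.00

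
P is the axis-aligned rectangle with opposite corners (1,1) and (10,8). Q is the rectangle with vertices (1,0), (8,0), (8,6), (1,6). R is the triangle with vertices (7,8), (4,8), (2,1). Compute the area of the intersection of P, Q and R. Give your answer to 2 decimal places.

5.36

The intersection is the polygon with vertices (5.571,6), (2,1), (3.429,6).
By the shoelace formula its area is 5.36.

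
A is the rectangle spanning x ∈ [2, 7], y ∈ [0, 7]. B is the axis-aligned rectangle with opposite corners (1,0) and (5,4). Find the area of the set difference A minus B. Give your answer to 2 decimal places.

23.00

|A∩B|: x∈[2,5], y∈[0,4] → 3·4 = 12.
|A| = 35.
|A ∖ B| = |A| − |A∩B| = 35 − 12 = 23.00.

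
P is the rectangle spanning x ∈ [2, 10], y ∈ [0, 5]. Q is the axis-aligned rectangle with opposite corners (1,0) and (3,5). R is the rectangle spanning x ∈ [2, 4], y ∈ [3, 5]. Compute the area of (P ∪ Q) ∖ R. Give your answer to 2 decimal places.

|P ∪ Q| = 45.
|(P ∪ Q) ∩ R| = 4.
|(P ∪ Q) ∖ R| = 45 − 4 = 41.00.

41.00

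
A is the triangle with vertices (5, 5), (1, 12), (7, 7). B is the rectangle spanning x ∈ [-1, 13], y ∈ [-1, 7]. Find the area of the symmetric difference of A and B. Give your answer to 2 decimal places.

|A| = 11, |B| = 112, |A∩B| = 3.1429.
|A △ B| = |A| + |B| − 2·|A∩B| = 11 + 112 − 6.2857 = 116.71.

116.71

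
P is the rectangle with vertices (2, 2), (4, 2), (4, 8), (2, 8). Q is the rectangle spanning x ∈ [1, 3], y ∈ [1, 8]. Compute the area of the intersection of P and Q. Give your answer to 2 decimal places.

|P∩Q|: x∈[2,3], y∈[2,8] → 1·6 = 6.

6.00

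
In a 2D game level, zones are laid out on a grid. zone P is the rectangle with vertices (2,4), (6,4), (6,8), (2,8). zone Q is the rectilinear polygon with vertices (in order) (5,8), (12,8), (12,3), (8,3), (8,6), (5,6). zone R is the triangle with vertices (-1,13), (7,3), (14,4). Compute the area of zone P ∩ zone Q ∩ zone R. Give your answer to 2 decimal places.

2.00

The intersection is the polygon with vertices (5,6), (5,8), (6,8), (6,6).
By the shoelace formula its area is 2.00.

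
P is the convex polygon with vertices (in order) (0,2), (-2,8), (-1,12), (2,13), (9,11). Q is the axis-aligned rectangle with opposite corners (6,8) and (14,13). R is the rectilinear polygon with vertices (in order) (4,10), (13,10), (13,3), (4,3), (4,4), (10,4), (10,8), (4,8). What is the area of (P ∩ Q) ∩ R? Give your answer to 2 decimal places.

2.00

The region (P ∩ Q) ∩ R is the polygon with vertices (6,8), (6,10), (8,10).
By the shoelace formula its area is 2.00.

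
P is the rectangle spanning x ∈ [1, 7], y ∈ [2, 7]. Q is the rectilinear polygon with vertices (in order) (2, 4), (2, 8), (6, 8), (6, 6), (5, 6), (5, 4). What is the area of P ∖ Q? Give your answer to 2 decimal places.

20.00

|P| = 30, |P∩Q| = 10.
|P ∖ Q| = |P| − |P∩Q| = 30 − 10 = 20.00.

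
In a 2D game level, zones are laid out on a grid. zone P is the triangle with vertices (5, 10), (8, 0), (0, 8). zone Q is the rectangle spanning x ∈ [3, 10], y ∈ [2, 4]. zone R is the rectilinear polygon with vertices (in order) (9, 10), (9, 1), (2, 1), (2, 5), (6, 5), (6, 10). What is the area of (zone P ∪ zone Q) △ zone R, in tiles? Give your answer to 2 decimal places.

47.57

|zone P ∪ zone Q| = 37.8.
|(zone P ∪ zone Q) ∩ zone R| = 16.6167.
|(zone P ∪ zone Q) △ zone R| = 37.8 + 43 − 33.2333 = 47.57.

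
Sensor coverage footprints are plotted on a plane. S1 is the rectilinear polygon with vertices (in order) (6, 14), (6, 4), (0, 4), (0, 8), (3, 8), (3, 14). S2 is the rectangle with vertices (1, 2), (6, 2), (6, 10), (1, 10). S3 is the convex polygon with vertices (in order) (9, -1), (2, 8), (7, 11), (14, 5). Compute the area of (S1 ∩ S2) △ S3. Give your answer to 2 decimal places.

66.71

|S1 ∩ S2| = 26.
|(S1 ∩ S2) ∩ S3| = 14.1444.
|(S1 ∩ S2) △ S3| = 26 + 69 − 28.2889 = 66.71.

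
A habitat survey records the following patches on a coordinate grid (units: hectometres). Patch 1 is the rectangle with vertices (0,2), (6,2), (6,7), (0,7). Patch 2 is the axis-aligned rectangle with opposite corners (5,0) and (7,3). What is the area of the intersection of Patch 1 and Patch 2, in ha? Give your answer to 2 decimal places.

|Patch 1∩Patch 2|: x∈[5,6], y∈[2,3] → 1·1 = 1.

1.00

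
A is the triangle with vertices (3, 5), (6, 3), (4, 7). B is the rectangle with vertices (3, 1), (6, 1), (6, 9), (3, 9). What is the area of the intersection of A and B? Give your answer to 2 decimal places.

4.00

The intersection is the polygon with vertices (3,5), (4,7), (6,3).
By the shoelace formula its area is 4.00.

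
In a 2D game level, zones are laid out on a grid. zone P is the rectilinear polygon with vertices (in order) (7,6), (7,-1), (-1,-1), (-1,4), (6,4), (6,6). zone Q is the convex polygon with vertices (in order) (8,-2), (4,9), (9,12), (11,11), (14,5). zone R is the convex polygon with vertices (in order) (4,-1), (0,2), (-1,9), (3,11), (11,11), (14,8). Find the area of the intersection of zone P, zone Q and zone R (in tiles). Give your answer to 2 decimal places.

The intersection is the polygon with vertices (5.818,4), (6,4), (6,6), (7,6), (7,1.7), (6.74,1.466).
By the shoelace formula its area is 3.80.

3.80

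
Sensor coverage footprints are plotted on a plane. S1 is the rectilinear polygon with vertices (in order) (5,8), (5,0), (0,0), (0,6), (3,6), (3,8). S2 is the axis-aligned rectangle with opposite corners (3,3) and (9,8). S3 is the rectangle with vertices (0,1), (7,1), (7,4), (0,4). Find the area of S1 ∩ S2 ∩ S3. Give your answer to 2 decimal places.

The intersection is the polygon with vertices (3,3), (3,4), (5,4), (5,3).
By the shoelace formula its area is 2.00.

2.00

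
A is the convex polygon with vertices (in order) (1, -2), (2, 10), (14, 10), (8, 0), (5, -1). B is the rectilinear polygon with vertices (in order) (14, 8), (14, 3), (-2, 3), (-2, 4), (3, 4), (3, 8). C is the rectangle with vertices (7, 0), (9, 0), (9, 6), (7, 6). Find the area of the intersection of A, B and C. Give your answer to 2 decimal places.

6.00

The intersection is the polygon with vertices (7,3), (7,6), (9,6), (9,3).
By the shoelace formula its area is 6.00.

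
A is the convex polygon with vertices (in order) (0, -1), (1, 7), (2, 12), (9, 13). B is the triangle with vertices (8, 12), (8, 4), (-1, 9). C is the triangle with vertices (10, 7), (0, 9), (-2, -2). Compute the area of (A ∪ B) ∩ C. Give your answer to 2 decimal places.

30.74

|A ∪ B| = 61.5943.
|(A ∪ B) ∩ C| = 30.74.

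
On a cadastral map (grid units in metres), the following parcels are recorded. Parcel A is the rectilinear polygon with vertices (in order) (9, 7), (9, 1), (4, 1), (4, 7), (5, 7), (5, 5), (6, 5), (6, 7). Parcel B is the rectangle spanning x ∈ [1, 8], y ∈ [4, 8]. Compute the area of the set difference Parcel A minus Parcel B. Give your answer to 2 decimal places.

|Parcel A| = 28, |Parcel A∩Parcel B| = 10.
|Parcel A ∖ Parcel B| = |Parcel A| − |Parcel A∩Parcel B| = 28 − 10 = 18.00.

18.00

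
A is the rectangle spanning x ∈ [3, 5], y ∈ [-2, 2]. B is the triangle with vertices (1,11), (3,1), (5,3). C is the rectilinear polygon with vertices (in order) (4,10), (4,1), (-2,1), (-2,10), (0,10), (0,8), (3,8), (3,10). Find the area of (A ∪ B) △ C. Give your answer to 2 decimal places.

|A ∪ B| = 19.5.
|(A ∪ B) ∩ C| = 9.65.
|(A ∪ B) △ C| = 19.5 + 48 − 19.3 = 48.20.

48.20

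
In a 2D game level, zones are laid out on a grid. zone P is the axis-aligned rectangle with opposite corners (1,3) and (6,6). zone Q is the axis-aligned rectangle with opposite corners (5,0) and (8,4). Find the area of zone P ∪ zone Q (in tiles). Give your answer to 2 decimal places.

By inclusion–exclusion:
Individual areas: |zone P| = 15, |zone Q| = 12.
|zone P∩zone Q|: x∈[5,6], y∈[3,4] → 1·1 = 1.
|zone P ∪ zone Q| = 27 − 1 = 26.00.

26.00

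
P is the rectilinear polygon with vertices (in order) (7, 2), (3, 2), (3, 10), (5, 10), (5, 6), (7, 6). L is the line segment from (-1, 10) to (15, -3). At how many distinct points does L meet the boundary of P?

The segment meets the boundary at (7,3.5), (3,6.75).

2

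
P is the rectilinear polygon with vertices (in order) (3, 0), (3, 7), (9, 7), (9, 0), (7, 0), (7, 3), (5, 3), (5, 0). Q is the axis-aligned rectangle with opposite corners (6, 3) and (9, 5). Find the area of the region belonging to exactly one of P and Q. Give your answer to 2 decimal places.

|P| = 36, |Q| = 6, |P∩Q| = 6.
|P △ Q| = |P| + |Q| − 2·|P∩Q| = 36 + 6 − 12 = 30.00.

30.00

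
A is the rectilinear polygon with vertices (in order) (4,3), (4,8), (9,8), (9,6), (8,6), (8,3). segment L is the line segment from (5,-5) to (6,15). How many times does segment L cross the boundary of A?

The segment meets the boundary at (5.4,3), (5.65,8).

2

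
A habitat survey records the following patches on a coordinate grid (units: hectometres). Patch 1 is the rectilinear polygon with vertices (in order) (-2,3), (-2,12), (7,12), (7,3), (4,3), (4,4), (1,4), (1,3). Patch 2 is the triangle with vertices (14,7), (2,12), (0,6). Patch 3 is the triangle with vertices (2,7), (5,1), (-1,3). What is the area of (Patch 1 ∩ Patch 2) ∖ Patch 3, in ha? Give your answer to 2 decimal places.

|Patch 1 ∩ Patch 2| = 29.0417.
|(Patch 1 ∩ Patch 2) ∩ Patch 3| = 0.4684.
|(Patch 1 ∩ Patch 2) ∖ Patch 3| = 29.0417 − 0.4684 = 28.57.

28.57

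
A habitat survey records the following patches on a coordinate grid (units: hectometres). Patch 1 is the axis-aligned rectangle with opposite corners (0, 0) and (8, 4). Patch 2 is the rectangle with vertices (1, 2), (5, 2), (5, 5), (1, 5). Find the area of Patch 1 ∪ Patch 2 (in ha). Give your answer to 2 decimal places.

By inclusion–exclusion:
Individual areas: |Patch 1| = 32, |Patch 2| = 12.
|Patch 1∩Patch 2|: x∈[1,5], y∈[2,4] → 4·2 = 8.
|Patch 1 ∪ Patch 2| = 44 − 8 = 36.00.

36.00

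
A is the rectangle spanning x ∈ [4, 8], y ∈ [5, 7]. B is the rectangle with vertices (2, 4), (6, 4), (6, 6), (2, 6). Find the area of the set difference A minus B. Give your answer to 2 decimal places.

6.00

|A∩B|: x∈[4,6], y∈[5,6] → 2·1 = 2.
|A| = 8.
|A ∖ B| = |A| − |A∩B| = 8 − 2 = 6.00.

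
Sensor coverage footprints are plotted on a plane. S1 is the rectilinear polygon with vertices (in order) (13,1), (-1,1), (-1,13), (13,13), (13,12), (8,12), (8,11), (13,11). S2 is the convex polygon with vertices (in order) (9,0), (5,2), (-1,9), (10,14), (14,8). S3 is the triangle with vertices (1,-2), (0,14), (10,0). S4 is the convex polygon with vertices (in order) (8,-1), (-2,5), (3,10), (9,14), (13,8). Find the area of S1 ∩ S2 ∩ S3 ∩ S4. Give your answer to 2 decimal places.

29.71

The intersection is the polygon with vertices (0.416,7.348), (0.412,7.412), (2.917,9.917), (9.188,1.137), (9.111,1), (7,1), (5,2).
By the shoelace formula its area is 29.71.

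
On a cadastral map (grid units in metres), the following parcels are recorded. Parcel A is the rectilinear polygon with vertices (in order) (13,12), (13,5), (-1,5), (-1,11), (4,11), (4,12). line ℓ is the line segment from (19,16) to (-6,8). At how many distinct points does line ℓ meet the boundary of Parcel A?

The segment meets the boundary at (-1,9.6), (3.375,11), (4,11.2), (6.5,12).

4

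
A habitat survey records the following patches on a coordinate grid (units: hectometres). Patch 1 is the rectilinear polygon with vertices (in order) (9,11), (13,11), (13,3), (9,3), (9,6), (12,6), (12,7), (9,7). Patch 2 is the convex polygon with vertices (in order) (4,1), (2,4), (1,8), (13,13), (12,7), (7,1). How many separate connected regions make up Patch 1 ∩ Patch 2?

Patch 1 ∩ Patch 2 splits into 2 disjoint pieces (area 13.3333, area 2.8167).

2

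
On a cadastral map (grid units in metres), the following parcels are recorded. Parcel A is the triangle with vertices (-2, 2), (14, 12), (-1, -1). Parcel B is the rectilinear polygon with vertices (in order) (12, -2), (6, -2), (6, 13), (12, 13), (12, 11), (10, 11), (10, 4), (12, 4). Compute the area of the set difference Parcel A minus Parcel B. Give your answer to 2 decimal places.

23.20

|Parcel A| = 29, |Parcel A∩Parcel B| = 5.8.
|Parcel A ∖ Parcel B| = |Parcel A| − |Parcel A∩Parcel B| = 29 − 5.8 = 23.20.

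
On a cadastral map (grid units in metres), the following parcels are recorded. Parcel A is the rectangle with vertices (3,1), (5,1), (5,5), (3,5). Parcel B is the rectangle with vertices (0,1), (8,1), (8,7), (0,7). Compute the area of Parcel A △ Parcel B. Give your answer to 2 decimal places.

|Parcel A∩Parcel B|: x∈[3,5], y∈[1,5] → 2·4 = 8.
|Parcel A △ Parcel B| = |Parcel A| + |Parcel B| − 2·|Parcel A∩Parcel B| = 8 + 48 − 16 = 40.00.

40.00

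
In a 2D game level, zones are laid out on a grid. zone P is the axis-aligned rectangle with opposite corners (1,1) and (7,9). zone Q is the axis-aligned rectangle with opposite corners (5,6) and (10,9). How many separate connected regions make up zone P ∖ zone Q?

1

zone P ∖ zone Q is a single connected region.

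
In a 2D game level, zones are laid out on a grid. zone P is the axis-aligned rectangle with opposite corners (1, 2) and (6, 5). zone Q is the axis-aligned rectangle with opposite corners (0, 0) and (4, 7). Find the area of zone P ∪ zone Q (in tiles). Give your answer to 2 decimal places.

By inclusion–exclusion:
Individual areas: |zone P| = 15, |zone Q| = 28.
|zone P∩zone Q|: x∈[1,4], y∈[2,5] → 3·3 = 9.
|zone P ∪ zone Q| = 43 − 9 = 34.00.

34.00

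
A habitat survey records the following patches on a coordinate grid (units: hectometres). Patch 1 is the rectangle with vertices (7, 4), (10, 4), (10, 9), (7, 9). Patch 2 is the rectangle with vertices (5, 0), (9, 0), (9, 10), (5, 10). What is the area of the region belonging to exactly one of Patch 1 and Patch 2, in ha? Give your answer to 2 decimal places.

|Patch 1∩Patch 2|: x∈[7,9], y∈[4,9] → 2·5 = 10.
|Patch 1 △ Patch 2| = |Patch 1| + |Patch 2| − 2·|Patch 1∩Patch 2| = 15 + 40 − 20 = 35.00.

35.00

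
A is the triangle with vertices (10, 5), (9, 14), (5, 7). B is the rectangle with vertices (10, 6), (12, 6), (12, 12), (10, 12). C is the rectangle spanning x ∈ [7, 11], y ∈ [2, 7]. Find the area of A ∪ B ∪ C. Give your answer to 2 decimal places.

48.52

By inclusion–exclusion:
Individual areas: |A| = 21.5, |B| = 12, |C| = 20.
|A∩B| = 0.
|A∩C| = 3.9778.
|B∩C|: x∈[10,11], y∈[6,7] → 1·1 = 1.
|A∩B∩C| = 0.
|A ∪ B ∪ C| = 53.5 − 4.9778 + 0 = 48.52.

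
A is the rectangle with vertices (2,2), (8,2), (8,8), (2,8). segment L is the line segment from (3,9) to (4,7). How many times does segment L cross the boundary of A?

The segment meets the boundary at (3.5,8).

1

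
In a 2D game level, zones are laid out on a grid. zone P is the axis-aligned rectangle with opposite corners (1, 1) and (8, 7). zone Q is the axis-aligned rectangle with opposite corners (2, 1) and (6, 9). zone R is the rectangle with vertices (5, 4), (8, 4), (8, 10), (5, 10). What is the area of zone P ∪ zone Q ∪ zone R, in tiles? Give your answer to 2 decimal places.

By inclusion–exclusion:
Individual areas: |zone P| = 42, |zone Q| = 32, |zone R| = 18.
|zone P∩zone Q|: x∈[2,6], y∈[1,7] → 4·6 = 24.
|zone P∩zone R|: x∈[5,8], y∈[4,7] → 3·3 = 9.
|zone Q∩zone R|: x∈[5,6], y∈[4,9] → 1·5 = 5.
|zone P∩zone Q∩zone R| = 3.
|zone P ∪ zone Q ∪ zone R| = 92 − 38 + 3 = 57.00.

57.00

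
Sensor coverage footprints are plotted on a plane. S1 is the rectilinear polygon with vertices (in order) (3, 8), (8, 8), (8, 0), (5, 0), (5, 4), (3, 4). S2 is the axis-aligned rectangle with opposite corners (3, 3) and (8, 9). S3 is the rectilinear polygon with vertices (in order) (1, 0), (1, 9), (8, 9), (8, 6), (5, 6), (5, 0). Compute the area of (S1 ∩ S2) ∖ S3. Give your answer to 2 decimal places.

|S1 ∩ S2| = 23.
|(S1 ∩ S2) ∩ S3| = 14.
|(S1 ∩ S2) ∖ S3| = 23 − 14 = 9.00.

9.00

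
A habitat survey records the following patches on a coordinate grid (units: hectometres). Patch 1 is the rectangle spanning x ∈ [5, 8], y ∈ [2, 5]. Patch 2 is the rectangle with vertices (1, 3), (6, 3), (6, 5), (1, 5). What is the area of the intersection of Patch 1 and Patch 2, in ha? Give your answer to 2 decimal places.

2.00

|Patch 1∩Patch 2|: x∈[5,6], y∈[3,5] → 1·2 = 2.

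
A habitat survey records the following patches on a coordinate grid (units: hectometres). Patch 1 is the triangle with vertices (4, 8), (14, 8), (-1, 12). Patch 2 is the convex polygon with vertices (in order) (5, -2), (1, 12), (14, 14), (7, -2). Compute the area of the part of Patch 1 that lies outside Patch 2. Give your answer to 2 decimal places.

|Patch 1| = 20, |Patch 1∩Patch 2| = 17.6805.
|Patch 1 ∖ Patch 2| = |Patch 1| − |Patch 1∩Patch 2| = 20 − 17.6805 = 2.32.

2.32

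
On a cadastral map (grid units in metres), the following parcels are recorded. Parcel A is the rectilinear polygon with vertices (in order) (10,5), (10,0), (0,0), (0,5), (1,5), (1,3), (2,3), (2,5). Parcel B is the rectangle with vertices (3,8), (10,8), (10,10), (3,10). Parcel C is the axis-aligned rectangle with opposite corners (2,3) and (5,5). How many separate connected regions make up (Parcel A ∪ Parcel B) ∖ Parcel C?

(Parcel A ∪ Parcel B) ∖ Parcel C splits into 2 disjoint pieces (area 42, area 14).

2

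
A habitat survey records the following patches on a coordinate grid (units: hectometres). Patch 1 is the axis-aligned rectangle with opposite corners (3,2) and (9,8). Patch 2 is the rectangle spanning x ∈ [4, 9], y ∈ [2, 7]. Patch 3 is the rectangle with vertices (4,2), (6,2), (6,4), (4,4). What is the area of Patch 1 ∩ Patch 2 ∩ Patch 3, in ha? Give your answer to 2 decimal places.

4.00

The intersection is the polygon with vertices (4,2), (4,4), (6,4), (6,2).
By the shoelace formula its area is 4.00.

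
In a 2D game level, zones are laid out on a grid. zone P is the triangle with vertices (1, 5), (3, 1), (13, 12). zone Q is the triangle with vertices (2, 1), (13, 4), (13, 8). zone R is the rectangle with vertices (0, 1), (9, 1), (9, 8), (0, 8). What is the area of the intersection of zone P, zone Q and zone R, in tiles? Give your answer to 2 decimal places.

The intersection is the polygon with vertices (4.372,2.51), (3.33,1.363), (2.88,1.24), (2.759,1.483).
By the shoelace formula its area is 0.45.

0.45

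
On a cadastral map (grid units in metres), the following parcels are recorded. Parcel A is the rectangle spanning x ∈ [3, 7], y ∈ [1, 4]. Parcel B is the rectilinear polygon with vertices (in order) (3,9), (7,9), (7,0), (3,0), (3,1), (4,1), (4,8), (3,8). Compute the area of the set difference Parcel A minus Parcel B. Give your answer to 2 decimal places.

3.00

|Parcel A| = 12, |Parcel A∩Parcel B| = 9.
|Parcel A ∖ Parcel B| = |Parcel A| − |Parcel A∩Parcel B| = 12 − 9 = 3.00.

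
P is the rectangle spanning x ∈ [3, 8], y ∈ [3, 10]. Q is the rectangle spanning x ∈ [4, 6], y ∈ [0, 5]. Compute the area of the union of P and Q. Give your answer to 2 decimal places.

41.00

By inclusion–exclusion:
Individual areas: |P| = 35, |Q| = 10.
|P∩Q|: x∈[4,6], y∈[3,5] → 2·2 = 4.
|P ∪ Q| = 45 − 4 = 41.00.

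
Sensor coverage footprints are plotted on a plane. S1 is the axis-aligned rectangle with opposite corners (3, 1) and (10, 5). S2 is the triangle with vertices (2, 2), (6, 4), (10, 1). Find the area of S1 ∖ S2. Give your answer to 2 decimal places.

18.31

|S1| = 28, |S1∩S2| = 9.6875.
|S1 ∖ S2| = |S1| − |S1∩S2| = 28 − 9.6875 = 18.31.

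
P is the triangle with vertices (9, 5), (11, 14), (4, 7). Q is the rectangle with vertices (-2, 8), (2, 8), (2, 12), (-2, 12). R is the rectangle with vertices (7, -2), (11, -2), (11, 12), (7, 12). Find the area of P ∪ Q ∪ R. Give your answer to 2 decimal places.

79.86

By inclusion–exclusion:
Individual areas: |P| = 24.5, |Q| = 16, |R| = 56.
|P∩Q| = 0.
|P∩R| = 16.6444.
|Q∩R| = 0 (no overlap).
|P∩Q∩R| = 0.
|P ∪ Q ∪ R| = 96.5 − 16.6444 + 0 = 79.86.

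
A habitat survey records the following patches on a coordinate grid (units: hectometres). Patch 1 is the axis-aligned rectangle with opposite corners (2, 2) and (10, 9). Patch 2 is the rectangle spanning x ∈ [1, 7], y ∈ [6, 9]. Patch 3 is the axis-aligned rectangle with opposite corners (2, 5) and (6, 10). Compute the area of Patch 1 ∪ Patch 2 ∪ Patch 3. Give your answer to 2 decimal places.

By inclusion–exclusion:
Individual areas: |Patch 1| = 56, |Patch 2| = 18, |Patch 3| = 20.
|Patch 1∩Patch 2|: x∈[2,7], y∈[6,9] → 5·3 = 15.
|Patch 1∩Patch 3|: x∈[2,6], y∈[5,9] → 4·4 = 16.
|Patch 2∩Patch 3|: x∈[2,6], y∈[6,9] → 4·3 = 12.
|Patch 1∩Patch 2∩Patch 3| = 12.
|Patch 1 ∪ Patch 2 ∪ Patch 3| = 94 − 43 + 12 = 63.00.

63.00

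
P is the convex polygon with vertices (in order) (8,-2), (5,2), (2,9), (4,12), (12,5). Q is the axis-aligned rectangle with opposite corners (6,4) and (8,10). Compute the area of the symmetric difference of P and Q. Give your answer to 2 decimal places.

57.07

|P| = 66.5, |Q| = 12, |P∩Q| = 10.7143.
|P △ Q| = |P| + |Q| − 2·|P∩Q| = 66.5 + 12 − 21.4286 = 57.07.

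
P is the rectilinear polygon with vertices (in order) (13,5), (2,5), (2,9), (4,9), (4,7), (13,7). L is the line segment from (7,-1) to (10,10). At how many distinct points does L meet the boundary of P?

The segment meets the boundary at (9.182,7), (8.636,5).

2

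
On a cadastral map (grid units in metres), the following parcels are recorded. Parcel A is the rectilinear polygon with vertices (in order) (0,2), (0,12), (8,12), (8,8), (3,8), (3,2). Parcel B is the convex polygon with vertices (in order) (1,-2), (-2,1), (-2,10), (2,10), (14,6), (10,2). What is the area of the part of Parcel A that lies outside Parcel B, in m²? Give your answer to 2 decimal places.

22.00

|Parcel A| = 50, |Parcel A∩Parcel B| = 28.
|Parcel A ∖ Parcel B| = |Parcel A| − |Parcel A∩Parcel B| = 50 − 28 = 22.00.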